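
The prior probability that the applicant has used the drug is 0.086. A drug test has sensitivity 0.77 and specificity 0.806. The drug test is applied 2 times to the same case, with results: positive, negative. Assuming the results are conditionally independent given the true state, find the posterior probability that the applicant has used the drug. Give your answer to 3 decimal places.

With H the event that the applicant has used the drug, the joint likelihood of the observed sequence is P(data|H) = 0.77·0.23 = 0.17710 and P(data|¬H) = 0.194·0.806 = 0.15636.
Bayes: P(H|data) = 0.086·0.17710 / (0.086·0.17710 + 0.914·0.15636) = 0.015231/0.15815 = 0.0963.

Posterior P(H) ≈ 0.096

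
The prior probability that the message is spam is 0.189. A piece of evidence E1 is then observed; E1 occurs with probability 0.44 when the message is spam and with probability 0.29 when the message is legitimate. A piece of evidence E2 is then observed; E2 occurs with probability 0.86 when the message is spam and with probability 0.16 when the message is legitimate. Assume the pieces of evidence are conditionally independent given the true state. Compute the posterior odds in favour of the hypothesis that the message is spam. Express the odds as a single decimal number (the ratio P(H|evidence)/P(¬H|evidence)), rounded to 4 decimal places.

Prior odds = 0.189/(1−0.189) = 0.23305. In log-odds, ln(0.23305) = -1.4565.
Add log likelihood ratios: ln(1.5172) + ln(5.3750) = 2.0987.
Posterior log-odds = 0.64213, so posterior odds = exp(0.64213) = 1.9005.

Posterior odds ≈ 1.9005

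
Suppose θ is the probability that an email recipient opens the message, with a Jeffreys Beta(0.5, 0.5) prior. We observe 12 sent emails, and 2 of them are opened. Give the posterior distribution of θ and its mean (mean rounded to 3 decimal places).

Observing 2 successes and 10 failures updates Beta(0.5, 0.5) by adding the success and failure counts to the two shape parameters: α = 0.5+2 = 2.5, β = 0.5+10 = 10.5.
Posterior mean = α/(α+β) = 2.5/13 = 0.192.

Posterior: Beta(2.5, 10.5); mean ≈ 0.192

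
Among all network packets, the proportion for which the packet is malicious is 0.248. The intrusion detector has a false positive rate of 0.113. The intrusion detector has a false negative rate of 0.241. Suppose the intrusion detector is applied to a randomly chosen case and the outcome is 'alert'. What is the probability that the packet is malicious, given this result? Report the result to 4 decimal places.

P(H | E) ≈ 0.6890

Let H be the event that the packet is malicious. P(H) = 0.248, so P(¬H) = 0.752. With E the 'alert' result, P(E|H) = 0.759 and P(E|¬H) = 0.113.
P(E) = 0.759·0.248 + 0.113·0.752 = 0.18823 + 0.084976 = 0.27321.
By Bayes' theorem, P(H|E) = 0.18823 / 0.27321 = 0.6890.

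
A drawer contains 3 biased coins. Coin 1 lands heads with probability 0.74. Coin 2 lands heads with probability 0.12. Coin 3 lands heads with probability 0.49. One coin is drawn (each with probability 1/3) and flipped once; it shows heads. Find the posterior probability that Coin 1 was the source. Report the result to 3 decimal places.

P(heads|C1) = 0.74; P(heads|C2) = 0.12; P(heads|C3) = 0.49.
Prior × likelihood for each source: 0.333333·0.74=0.2467, 0.333333·0.12=0.04000, 0.333333·0.49=0.1633. Summing gives P(heads) = 0.45000.
P(Coin 1 | heads) = 0.2467 / 0.45000 = 0.548.

Posterior probability ≈ 0.548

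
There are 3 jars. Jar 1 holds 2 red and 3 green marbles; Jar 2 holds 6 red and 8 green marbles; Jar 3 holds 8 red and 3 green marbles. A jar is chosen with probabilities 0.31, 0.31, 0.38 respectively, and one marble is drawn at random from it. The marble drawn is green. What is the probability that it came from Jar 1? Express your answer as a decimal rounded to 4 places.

Tabulate prior·likelihood by source: [1] prior 0.31, lik 0.6, product 0.1860; [2] prior 0.31, lik 0.5714, product 0.1771; [3] prior 0.38, lik 0.2727, product 0.1036.
Normalizing constant = 0.46678; the posterior for Jar 1 is its product over the sum, 0.1860/0.46678 = 0.3985.

Posterior probability ≈ 0.3985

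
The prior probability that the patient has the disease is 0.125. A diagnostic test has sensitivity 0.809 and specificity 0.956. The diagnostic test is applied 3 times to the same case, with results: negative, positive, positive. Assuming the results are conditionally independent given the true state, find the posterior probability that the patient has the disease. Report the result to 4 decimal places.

Let H be the event that the patient has the disease; start with P(H) = 0.125. P('positive'|H) = 0.809, P('positive'|¬H) = 0.044.
Update on result 1 ('negative'): P(H) ← 0.191·0.1250 / (0.191·0.1250 + 0.956·0.8750) = 0.023875/0.86038 = 0.0277.
Update on result 2 ('positive'): P(H) ← 0.809·0.0277 / (0.809·0.0277 + 0.044·0.9723) = 0.022449/0.065228 = 0.3442.
Update on result 3 ('positive'): P(H) ← 0.809·0.3442 / (0.809·0.3442 + 0.044·0.6558) = 0.27843/0.30729 = 0.9061.

Posterior P(H) ≈ 0.9061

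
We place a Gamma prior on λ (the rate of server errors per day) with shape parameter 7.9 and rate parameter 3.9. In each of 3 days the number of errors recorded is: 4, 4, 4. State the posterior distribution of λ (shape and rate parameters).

Posterior: Gamma(shape=19.9, rate=6.9)

The Poisson likelihood adds the total count to the shape and the number of exposure periods to the rate. Here ∑xᵢ = 12 and n = 3, so shape 7.9→19.9 and rate 3.9→6.9.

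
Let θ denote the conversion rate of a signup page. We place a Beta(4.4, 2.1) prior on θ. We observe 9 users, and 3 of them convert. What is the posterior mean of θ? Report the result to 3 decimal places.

Observing 3 successes and 6 failures updates Beta(4.4, 2.1) by adding the success and failure counts to the two shape parameters: α = 4.4+3 = 7.4, β = 2.1+6 = 8.1.
Posterior mean = α/(α+β) = 7.4/15.5 = 0.477.

Posterior mean ≈ 0.477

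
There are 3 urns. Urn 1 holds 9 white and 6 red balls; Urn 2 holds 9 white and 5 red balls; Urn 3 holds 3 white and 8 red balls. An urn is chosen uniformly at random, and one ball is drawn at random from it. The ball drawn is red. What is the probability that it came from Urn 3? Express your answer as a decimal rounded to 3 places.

Tabulate prior·likelihood by source: [1] prior 0.333333, lik 0.4, product 0.1333; [2] prior 0.333333, lik 0.3571, product 0.1190; [3] prior 0.333333, lik 0.7273, product 0.2424.
Normalizing constant = 0.49481; the posterior for Urn 3 is its product over the sum, 0.2424/0.49481 = 0.490.

Posterior probability ≈ 0.490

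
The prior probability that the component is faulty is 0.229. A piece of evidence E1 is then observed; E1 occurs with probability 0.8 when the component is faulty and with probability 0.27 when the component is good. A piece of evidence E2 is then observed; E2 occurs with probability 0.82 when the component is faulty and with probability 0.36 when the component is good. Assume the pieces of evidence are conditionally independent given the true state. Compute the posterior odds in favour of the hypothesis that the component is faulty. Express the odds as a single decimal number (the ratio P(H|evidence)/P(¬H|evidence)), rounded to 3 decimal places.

Prior odds = 0.229/(1−0.229) = 0.29702.
Likelihood ratio for E1 = 0.8/0.27 = 2.9630.
Likelihood ratio for E2 = 0.82/0.36 = 2.2778.
Posterior odds = prior odds × LR₁ × LR₂ = 2.0046.

Posterior odds ≈ 2.005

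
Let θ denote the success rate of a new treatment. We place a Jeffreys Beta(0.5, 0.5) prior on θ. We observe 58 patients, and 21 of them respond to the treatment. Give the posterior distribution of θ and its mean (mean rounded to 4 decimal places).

Posterior: Beta(21.5, 37.5); mean ≈ 0.3644

The binomial likelihood is conjugate to the Beta prior: with 21 successes and 37 failures, the posterior is Beta(0.5+21, 0.5+37) = Beta(21.5, 37.5).
E[θ | data] = 21.5/(21.5+37.5) = 0.3644.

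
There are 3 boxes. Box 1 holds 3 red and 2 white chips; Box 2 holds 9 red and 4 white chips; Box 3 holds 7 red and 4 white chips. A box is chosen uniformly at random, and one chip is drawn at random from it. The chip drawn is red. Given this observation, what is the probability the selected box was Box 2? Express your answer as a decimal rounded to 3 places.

Tabulate prior·likelihood by source: [1] prior 0.333333, lik 0.6, product 0.2000; [2] prior 0.333333, lik 0.6923, product 0.2308; [3] prior 0.333333, lik 0.6364, product 0.2121.
Normalizing constant = 0.64289; the posterior for Box 2 is its product over the sum, 0.2308/0.64289 = 0.359.

Posterior probability ≈ 0.359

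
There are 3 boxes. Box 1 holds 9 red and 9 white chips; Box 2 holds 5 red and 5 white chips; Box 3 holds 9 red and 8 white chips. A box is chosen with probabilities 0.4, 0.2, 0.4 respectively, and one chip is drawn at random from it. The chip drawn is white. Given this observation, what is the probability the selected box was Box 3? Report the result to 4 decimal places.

Posterior probability ≈ 0.3855

Tabulate prior·likelihood by source: [1] prior 0.4, lik 0.5, product 0.2000; [2] prior 0.2, lik 0.5, product 0.1000; [3] prior 0.4, lik 0.4706, product 0.1882.
Normalizing constant = 0.48824; the posterior for Box 3 is its product over the sum, 0.1882/0.48824 = 0.3855.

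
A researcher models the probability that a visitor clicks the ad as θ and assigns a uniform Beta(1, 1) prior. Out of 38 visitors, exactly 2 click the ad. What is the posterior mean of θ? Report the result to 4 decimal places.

Observing 2 successes and 36 failures updates Beta(1, 1) by adding the success and failure counts to the two shape parameters: α = 1+2 = 3, β = 1+36 = 37.
E[θ | data] = 3/(3+37) = 0.0750.

Posterior mean ≈ 0.0750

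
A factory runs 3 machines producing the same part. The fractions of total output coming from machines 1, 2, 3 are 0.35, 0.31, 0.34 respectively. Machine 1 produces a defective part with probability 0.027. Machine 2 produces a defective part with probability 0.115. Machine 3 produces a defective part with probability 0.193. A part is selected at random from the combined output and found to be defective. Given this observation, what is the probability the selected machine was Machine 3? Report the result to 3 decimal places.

Tabulate prior·likelihood by source: [1] prior 0.35, lik 0.027, product 0.009450; [2] prior 0.31, lik 0.115, product 0.03565; [3] prior 0.34, lik 0.193, product 0.06562.
Normalizing constant = 0.11072; the posterior for Machine 3 is its product over the sum, 0.06562/0.11072 = 0.593.

Posterior probability ≈ 0.593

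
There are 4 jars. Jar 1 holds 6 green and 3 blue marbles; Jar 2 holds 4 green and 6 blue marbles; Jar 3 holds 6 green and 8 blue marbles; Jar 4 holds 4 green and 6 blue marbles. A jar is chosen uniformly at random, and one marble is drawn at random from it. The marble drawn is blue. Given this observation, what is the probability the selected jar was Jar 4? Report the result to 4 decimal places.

Posterior probability ≈ 0.2851

P(blue|Jar 1) = 0.3333; P(blue|Jar 2) = 0.6; P(blue|Jar 3) = 0.5714; P(blue|Jar 4) = 0.6.
Prior × likelihood for each source: 0.25·0.3333=0.08333, 0.25·0.6=0.1500, 0.25·0.5714=0.1429, 0.25·0.6=0.1500. Summing gives P(blue) = 0.52619.
P(Jar 4 | blue) = 0.1500 / 0.52619 = 0.2851.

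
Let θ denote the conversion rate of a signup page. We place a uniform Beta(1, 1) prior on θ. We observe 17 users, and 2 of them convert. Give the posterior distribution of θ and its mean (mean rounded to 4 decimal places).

Posterior: Beta(3, 16); mean ≈ 0.1579

The binomial likelihood is conjugate to the Beta prior: with 2 successes and 15 failures, the posterior is Beta(1+2, 1+15) = Beta(3, 16).
Posterior mean = α/(α+β) = 3/19 = 0.1579.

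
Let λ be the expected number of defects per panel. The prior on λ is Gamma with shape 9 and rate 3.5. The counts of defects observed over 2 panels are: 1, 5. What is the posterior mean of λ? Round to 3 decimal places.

The Poisson likelihood adds the total count to the shape and the number of exposure periods to the rate. Here ∑xᵢ = 6 and n = 2, so shape 9→15 and rate 3.5→5.5.
E[λ | data] = 15/5.5 = 2.727.

Posterior mean ≈ 2.727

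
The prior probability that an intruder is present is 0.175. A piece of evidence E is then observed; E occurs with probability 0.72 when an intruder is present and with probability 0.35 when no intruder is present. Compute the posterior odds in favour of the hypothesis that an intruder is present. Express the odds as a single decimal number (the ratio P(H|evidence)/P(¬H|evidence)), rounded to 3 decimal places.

Prior odds = 0.175/(1−0.175) = 0.21212.
Likelihood ratio for E = 0.72/0.35 = 2.0571.
Posterior odds = prior odds × LR = 0.43636.

Posterior odds ≈ 0.436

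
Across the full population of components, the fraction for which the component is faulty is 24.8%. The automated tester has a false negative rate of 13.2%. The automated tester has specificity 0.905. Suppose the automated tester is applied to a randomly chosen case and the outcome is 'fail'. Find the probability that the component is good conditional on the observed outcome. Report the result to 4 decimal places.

Write H for 'the component is faulty'. Prior odds H:¬H = 0.248/0.752 = 0.32979. For the 'fail' outcome, the likelihood ratio is 0.868/0.095 = 9.1368.
Posterior odds = 0.32979 × 9.1368 = 3.0132, so P(H|E) = 3.0132/(1+3.0132) = 0.7508. Then P(¬H|E) = 1 − 0.7508 = 0.2492.

P(¬H | E) ≈ 0.2492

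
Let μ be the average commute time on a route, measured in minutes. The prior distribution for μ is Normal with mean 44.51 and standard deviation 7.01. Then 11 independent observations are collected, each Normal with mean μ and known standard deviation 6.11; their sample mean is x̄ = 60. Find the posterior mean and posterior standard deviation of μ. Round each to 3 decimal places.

Posterior mean ≈ 58.999; posterior SD ≈ 1.782

With known σ, the Normal prior is conjugate. Weight on the data is w = (n/σ²)/(n/σ² + 1/τ₀²) = 0.294653/(0.294653+0.0203500) = 0.93540.
Posterior mean = w·x̄ + (1−w)·μ₀ = 0.93540·60 + 0.064603·44.51 = 58.999. Posterior variance = 1/(0.294653+0.0203500) = 3.17458, so SD = 1.782.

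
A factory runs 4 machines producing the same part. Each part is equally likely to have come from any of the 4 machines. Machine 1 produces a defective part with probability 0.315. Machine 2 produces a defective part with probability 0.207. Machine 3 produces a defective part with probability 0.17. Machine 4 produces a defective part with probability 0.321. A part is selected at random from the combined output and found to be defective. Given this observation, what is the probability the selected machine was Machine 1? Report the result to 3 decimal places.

Tabulate prior·likelihood by source: [1] prior 0.25, lik 0.315, product 0.07875; [2] prior 0.25, lik 0.207, product 0.05175; [3] prior 0.25, lik 0.17, product 0.04250; [4] prior 0.25, lik 0.321, product 0.08025.
Normalizing constant = 0.25325; the posterior for Machine 1 is its product over the sum, 0.07875/0.25325 = 0.311.

Posterior probability ≈ 0.311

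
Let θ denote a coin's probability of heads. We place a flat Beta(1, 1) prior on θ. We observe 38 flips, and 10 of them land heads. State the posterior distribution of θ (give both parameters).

Posterior: Beta(11, 29)

The binomial likelihood is conjugate to the Beta prior: with 10 successes and 28 failures, the posterior is Beta(1+10, 1+28) = Beta(11, 29).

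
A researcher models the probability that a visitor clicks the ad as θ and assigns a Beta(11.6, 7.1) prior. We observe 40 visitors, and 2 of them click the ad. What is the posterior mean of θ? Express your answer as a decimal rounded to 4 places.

Posterior mean ≈ 0.2317

Observing 2 successes and 38 failures updates Beta(11.6, 7.1) by adding the success and failure counts to the two shape parameters: α = 11.6+2 = 13.6, β = 7.1+38 = 45.1.
E[θ | data] = 13.6/(13.6+45.1) = 0.2317.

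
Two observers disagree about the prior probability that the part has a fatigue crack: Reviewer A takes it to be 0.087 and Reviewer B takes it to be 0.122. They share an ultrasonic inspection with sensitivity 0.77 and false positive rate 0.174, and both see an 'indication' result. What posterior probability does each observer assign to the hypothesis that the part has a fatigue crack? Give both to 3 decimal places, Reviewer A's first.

The likelihood ratio for an 'indication' result is 0.77/0.174 = 4.4253.
Reviewer A: prior odds 0.087/0.913 = 0.095290; posterior odds 0.42169; posterior probability 0.297.
Reviewer B: prior odds 0.122/0.878 = 0.13895; posterior odds 0.61490; posterior probability 0.381.

Reviewer A: 0.297; Reviewer B: 0.381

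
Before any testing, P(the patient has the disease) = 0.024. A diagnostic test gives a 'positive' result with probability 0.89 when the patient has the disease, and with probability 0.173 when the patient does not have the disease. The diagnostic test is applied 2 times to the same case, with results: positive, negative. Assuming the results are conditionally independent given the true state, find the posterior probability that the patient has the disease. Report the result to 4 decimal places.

Posterior P(H) ≈ 0.0165

Let H be the event that the patient has the disease; start with P(H) = 0.024. P('positive'|H) = 0.89, P('positive'|¬H) = 0.173.
Update on result 1 ('positive'): P(H) ← 0.89·0.0240 / (0.89·0.0240 + 0.173·0.9760) = 0.021360/0.19021 = 0.1123.
Update on result 2 ('negative'): P(H) ← 0.11·0.1123 / (0.11·0.1123 + 0.827·0.8877) = 0.012353/0.74648 = 0.0165.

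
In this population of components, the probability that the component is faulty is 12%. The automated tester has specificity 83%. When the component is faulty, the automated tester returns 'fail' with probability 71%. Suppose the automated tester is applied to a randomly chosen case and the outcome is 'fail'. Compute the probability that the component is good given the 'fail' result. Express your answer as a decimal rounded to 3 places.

P(¬H | E) ≈ 0.637

Let H be the event that the component is faulty. P(H) = 0.12, so P(¬H) = 0.88. With E the 'fail' result, P(E|H) = 0.71 and P(E|¬H) = 0.17.
P(E) = 0.71·0.12 + 0.17·0.88 = 0.085200 + 0.14960 = 0.23480.
By Bayes' theorem, P(H|E) = 0.085200 / 0.23480 = 0.363. Hence P(¬H|E) = 1 − 0.363 = 0.637.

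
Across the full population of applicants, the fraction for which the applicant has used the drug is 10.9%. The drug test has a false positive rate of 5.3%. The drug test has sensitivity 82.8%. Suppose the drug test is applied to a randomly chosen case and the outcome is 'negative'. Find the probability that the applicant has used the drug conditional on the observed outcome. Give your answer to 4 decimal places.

P(H | E) ≈ 0.0217

Write H for 'the applicant has used the drug'. Prior odds H:¬H = 0.109/0.891 = 0.12233. For the 'negative' outcome, the likelihood ratio is 0.172/0.947 = 0.18163.
Posterior odds = 0.12233 × 0.18163 = 0.022219, so P(H|E) = 0.022219/(1+0.022219) = 0.0217.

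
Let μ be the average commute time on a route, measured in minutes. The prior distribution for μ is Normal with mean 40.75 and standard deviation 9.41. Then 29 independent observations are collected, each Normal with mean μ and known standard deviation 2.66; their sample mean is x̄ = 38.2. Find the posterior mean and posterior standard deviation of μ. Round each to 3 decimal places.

Posterior mean ≈ 38.207; posterior SD ≈ 0.493

With known σ, the Normal prior is conjugate. Weight on the data is w = (n/σ²)/(n/σ² + 1/τ₀²) = 4.09859/(4.09859+0.0112933) = 0.99725.
Posterior mean = w·x̄ + (1−w)·μ₀ = 0.99725·38.2 + 0.0027478·40.75 = 38.207. Posterior variance = 1/(4.09859+0.0112933) = 0.243316, so SD = 0.493.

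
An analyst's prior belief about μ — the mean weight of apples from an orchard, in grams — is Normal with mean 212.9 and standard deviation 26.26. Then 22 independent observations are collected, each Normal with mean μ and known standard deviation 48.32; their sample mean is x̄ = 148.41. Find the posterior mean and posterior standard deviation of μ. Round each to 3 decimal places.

Prior precision 1/τ₀² = 1/26.26² = 0.00145014; data precision n/σ² = 22/48.32² = 0.00942256.
Posterior precision = 0.00145014 + 0.00942256 = 0.0108727, giving posterior SD = 1/√0.0108727 = 9.590.
Posterior mean = (0.00145014·212.9 + 0.00942256·148.41) / 0.0108727 = 157.011.

Posterior mean ≈ 157.011; posterior SD ≈ 9.590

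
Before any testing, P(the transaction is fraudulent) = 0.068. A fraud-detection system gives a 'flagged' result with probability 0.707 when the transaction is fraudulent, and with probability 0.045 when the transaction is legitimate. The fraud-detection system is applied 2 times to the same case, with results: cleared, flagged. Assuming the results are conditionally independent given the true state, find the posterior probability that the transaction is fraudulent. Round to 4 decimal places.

Posterior P(H) ≈ 0.2602

Let H be the event that the transaction is fraudulent; start with P(H) = 0.068. P('flagged'|H) = 0.707, P('flagged'|¬H) = 0.045.
Update on result 1 ('cleared'): P(H) ← 0.293·0.0680 / (0.293·0.0680 + 0.955·0.9320) = 0.019924/0.90998 = 0.0219.
Update on result 2 ('flagged'): P(H) ← 0.707·0.0219 / (0.707·0.0219 + 0.045·0.9781) = 0.015480/0.059494 = 0.2602.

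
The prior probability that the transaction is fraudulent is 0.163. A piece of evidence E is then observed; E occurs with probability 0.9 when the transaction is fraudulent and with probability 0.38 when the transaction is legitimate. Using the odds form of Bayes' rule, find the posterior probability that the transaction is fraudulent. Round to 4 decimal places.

Posterior probability ≈ 0.3156

Prior odds = 0.163/(1−0.163) = 0.19474. In log-odds, ln(0.19474) = -1.6361.
Add log likelihood ratio: ln(2.3684) = 0.86222.
Posterior log-odds = -0.77385, so posterior odds = exp(-0.77385) = 0.46123. Converting, P(H|E) = 0.46123/1.4612 = 0.3156.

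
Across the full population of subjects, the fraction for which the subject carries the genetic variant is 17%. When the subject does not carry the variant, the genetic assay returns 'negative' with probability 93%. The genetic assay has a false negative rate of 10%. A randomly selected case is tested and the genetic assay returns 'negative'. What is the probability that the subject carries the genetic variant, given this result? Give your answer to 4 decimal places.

Let H be the event that the subject carries the genetic variant. P(H) = 0.17, so P(¬H) = 0.83. With E the 'negative' result, P(E|H) = 0.1 and P(E|¬H) = 0.93.
P(E) = 0.1·0.17 + 0.93·0.83 = 0.017000 + 0.77190 = 0.78890.
By Bayes' theorem, P(H|E) = 0.017000 / 0.78890 = 0.0215.

P(H | E) ≈ 0.0215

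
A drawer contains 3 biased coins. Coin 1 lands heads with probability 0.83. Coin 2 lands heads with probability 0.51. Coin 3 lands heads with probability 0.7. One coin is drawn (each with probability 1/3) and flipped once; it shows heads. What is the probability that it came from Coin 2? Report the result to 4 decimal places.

Posterior probability ≈ 0.2500

Tabulate prior·likelihood by source: [1] prior 0.333333, lik 0.83, product 0.2767; [2] prior 0.333333, lik 0.51, product 0.1700; [3] prior 0.333333, lik 0.7, product 0.2333.
Normalizing constant = 0.68000; the posterior for Coin 2 is its product over the sum, 0.1700/0.68000 = 0.2500.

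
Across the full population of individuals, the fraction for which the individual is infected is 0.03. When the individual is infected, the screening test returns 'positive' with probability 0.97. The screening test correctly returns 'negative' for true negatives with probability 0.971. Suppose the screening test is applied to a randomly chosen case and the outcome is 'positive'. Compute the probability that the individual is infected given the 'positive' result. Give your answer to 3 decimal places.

Let H be the event that the individual is infected. P(H) = 0.03, so P(¬H) = 0.97. With E the 'positive' result, P(E|H) = 0.97 and P(E|¬H) = 0.029.
P(E) = 0.97·0.03 + 0.029·0.97 = 0.029100 + 0.028130 = 0.057230.
By Bayes' theorem, P(H|E) = 0.029100 / 0.057230 = 0.508.

P(H | E) ≈ 0.508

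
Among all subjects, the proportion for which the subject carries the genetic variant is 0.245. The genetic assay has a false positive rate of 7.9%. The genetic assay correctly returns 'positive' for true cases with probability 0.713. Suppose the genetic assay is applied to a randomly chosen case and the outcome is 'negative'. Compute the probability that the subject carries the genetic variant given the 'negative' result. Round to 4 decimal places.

P(H | E) ≈ 0.0918

Let H be the event that the subject carries the genetic variant. P(H) = 0.245, so P(¬H) = 0.755. With E the 'negative' result, P(E|H) = 0.287 and P(E|¬H) = 0.921.
P(E) = 0.287·0.245 + 0.921·0.755 = 0.070315 + 0.69536 = 0.76567.
By Bayes' theorem, P(H|E) = 0.070315 / 0.76567 = 0.0918.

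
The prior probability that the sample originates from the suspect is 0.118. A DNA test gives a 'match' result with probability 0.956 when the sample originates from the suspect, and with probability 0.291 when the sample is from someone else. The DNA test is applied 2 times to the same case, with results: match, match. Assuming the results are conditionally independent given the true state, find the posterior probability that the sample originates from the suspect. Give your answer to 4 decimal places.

Let H be the event that the sample originates from the suspect; start with P(H) = 0.118. P('match'|H) = 0.956, P('match'|¬H) = 0.291.
Update on result 1 ('match'): P(H) ← 0.956·0.1180 / (0.956·0.1180 + 0.291·0.8820) = 0.11281/0.36947 = 0.3053.
Update on result 2 ('match'): P(H) ← 0.956·0.3053 / (0.956·0.3053 + 0.291·0.6947) = 0.29189/0.49404 = 0.5908.

Posterior P(H) ≈ 0.5908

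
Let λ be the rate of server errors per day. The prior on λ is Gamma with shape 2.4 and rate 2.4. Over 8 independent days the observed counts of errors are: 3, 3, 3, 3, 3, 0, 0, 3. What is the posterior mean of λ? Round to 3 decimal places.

Posterior mean ≈ 1.962

The Poisson likelihood adds the total count to the shape and the number of exposure periods to the rate. Here ∑xᵢ = 18 and n = 8, so shape 2.4→20.4 and rate 2.4→10.4.
Posterior mean = shape/rate = 20.4/10.4 = 1.962.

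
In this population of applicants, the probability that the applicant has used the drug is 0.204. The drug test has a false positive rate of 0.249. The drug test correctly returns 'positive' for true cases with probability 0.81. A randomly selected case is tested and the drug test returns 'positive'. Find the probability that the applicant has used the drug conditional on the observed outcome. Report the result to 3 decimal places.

P(H | E) ≈ 0.455

Write H for 'the applicant has used the drug'. Prior odds H:¬H = 0.204/0.796 = 0.25628. For the 'positive' outcome, the likelihood ratio is 0.81/0.249 = 3.2530.
Posterior odds = 0.25628 × 3.2530 = 0.83369, so P(H|E) = 0.83369/(1+0.83369) = 0.455.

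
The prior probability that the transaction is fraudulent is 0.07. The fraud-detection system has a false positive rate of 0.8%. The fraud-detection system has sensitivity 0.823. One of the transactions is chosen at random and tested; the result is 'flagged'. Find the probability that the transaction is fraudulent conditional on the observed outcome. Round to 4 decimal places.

P(H | E) ≈ 0.8856

Write H for 'the transaction is fraudulent'. Prior odds H:¬H = 0.07/0.93 = 0.075269. For the 'flagged' outcome, the likelihood ratio is 0.823/0.008 = 102.87.
Posterior odds = 0.075269 × 102.87 = 7.7433, so P(H|E) = 7.7433/(1+7.7433) = 0.8856.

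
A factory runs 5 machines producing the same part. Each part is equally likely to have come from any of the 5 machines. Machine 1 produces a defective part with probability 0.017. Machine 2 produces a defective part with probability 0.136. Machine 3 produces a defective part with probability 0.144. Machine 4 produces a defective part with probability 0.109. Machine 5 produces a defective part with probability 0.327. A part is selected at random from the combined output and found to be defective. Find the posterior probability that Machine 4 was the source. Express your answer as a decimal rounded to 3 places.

Posterior probability ≈ 0.149

P(defective|M1) = 0.017; P(defective|M2) = 0.136; P(defective|M3) = 0.144; P(defective|M4) = 0.109; P(defective|M5) = 0.327.
Prior × likelihood for each source: 0.2·0.017=0.003400, 0.2·0.136=0.02720, 0.2·0.144=0.02880, 0.2·0.109=0.02180, 0.2·0.327=0.06540. Summing gives P(defective) = 0.14660.
P(Machine 4 | defective) = 0.02180 / 0.14660 = 0.149.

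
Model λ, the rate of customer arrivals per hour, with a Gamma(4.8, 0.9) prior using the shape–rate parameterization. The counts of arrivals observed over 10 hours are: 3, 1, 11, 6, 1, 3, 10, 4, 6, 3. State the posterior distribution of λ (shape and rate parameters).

The Poisson likelihood adds the total count to the shape and the number of exposure periods to the rate. Here ∑xᵢ = 48 and n = 10, so shape 4.8→52.8 and rate 0.9→10.9.

Posterior: Gamma(shape=52.8, rate=10.9)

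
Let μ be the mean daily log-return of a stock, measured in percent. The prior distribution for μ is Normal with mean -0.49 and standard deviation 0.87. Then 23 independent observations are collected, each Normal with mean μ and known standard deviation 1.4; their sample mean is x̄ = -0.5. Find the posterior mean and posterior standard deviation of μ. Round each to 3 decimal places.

Posterior mean ≈ -0.499; posterior SD ≈ 0.277

With known σ, the Normal prior is conjugate. Weight on the data is w = (n/σ²)/(n/σ² + 1/τ₀²) = 11.7347/(11.7347+1.32118) = 0.89881.
Posterior mean = w·x̄ + (1−w)·μ₀ = 0.89881·-0.5 + 0.10119·-0.49 = -0.499. Posterior variance = 1/(11.7347+1.32118) = 0.0765939, so SD = 0.277.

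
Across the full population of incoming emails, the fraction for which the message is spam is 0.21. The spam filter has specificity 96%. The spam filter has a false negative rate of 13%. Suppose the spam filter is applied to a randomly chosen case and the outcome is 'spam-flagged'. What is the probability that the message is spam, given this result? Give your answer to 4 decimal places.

Let H be the event that the message is spam. P(H) = 0.21, so P(¬H) = 0.79. With E the 'spam-flagged' result, P(E|H) = 0.87 and P(E|¬H) = 0.04.
P(E) = 0.87·0.21 + 0.04·0.79 = 0.18270 + 0.031600 = 0.21430.
By Bayes' theorem, P(H|E) = 0.18270 / 0.21430 = 0.8525.

P(H | E) ≈ 0.8525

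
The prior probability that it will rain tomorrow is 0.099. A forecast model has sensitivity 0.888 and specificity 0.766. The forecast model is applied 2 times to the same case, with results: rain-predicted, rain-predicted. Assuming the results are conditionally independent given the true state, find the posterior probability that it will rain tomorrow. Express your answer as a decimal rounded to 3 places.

Posterior P(H) ≈ 0.613

With H the event that it will rain tomorrow, the joint likelihood of the observed sequence is P(data|H) = 0.888·0.888 = 0.78854 and P(data|¬H) = 0.234·0.234 = 0.054756.
Bayes: P(H|data) = 0.099·0.78854 / (0.099·0.78854 + 0.901·0.054756) = 0.078066/0.12740 = 0.6128.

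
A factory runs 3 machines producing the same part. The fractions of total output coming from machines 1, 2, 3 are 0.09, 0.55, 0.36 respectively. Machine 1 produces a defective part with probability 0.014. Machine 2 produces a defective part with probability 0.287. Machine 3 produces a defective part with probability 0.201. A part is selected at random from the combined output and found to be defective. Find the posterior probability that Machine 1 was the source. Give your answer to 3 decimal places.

P(defective|M1) = 0.014; P(defective|M2) = 0.287; P(defective|M3) = 0.201.
Prior × likelihood for each source: 0.09·0.014=0.001260, 0.55·0.287=0.1578, 0.36·0.201=0.07236. Summing gives P(defective) = 0.23147.
P(Machine 1 | defective) = 0.001260 / 0.23147 = 0.005.

Posterior probability ≈ 0.005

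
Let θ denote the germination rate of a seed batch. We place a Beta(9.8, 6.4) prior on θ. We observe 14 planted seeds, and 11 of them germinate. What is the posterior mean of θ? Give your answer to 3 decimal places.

Observing 11 successes and 3 failures updates Beta(9.8, 6.4) by adding the success and failure counts to the two shape parameters: α = 9.8+11 = 20.8, β = 6.4+3 = 9.4.
E[θ | data] = 20.8/(20.8+9.4) = 0.689.

Posterior mean ≈ 0.689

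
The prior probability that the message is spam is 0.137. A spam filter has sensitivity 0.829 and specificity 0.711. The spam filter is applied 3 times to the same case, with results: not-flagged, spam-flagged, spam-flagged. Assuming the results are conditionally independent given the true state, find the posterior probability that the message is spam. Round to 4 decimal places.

With H the event that the message is spam, the joint likelihood of the observed sequence is P(data|H) = 0.171·0.829·0.829 = 0.11752 and P(data|¬H) = 0.711·0.289·0.289 = 0.059383.
Bayes: P(H|data) = 0.137·0.11752 / (0.137·0.11752 + 0.863·0.059383) = 0.016100/0.067348 = 0.2391.

Posterior P(H) ≈ 0.2391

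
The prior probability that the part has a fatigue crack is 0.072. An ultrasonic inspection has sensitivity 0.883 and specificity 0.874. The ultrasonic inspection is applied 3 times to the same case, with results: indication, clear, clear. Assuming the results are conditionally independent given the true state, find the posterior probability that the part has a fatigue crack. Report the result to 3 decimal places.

Posterior P(H) ≈ 0.010

With H the event that the part has a fatigue crack, the joint likelihood of the observed sequence is P(data|H) = 0.883·0.117·0.117 = 0.012087 and P(data|¬H) = 0.126·0.874·0.874 = 0.096248.
Bayes: P(H|data) = 0.072·0.012087 / (0.072·0.012087 + 0.928·0.096248) = 0.00087029/0.090189 = 0.0096.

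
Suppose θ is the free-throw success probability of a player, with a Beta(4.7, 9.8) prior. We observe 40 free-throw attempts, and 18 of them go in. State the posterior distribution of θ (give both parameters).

The binomial likelihood is conjugate to the Beta prior: with 18 successes and 22 failures, the posterior is Beta(4.7+18, 9.8+22) = Beta(22.7, 31.8).

Posterior: Beta(22.7, 31.8)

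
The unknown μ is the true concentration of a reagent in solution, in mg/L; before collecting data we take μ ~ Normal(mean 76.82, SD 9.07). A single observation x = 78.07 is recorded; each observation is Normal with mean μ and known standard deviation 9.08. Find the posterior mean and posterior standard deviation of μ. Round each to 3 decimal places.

Posterior mean ≈ 77.444; posterior SD ≈ 6.417

With known σ, the Normal prior is conjugate. Weight on the data is w = (n/σ²)/(n/σ² + 1/τ₀²) = 0.0121291/(0.0121291+0.0121559) = 0.49945.
Posterior mean = w·x̄ + (1−w)·μ₀ = 0.49945·78.07 + 0.50055·76.82 = 77.444. Posterior variance = 1/(0.0121291+0.0121559) = 41.1778, so SD = 6.417.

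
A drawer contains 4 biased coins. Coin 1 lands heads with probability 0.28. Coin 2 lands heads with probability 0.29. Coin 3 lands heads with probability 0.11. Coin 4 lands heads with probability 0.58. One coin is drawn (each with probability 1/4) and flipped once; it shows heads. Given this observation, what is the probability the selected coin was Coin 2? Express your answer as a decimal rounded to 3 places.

P(heads|C1) = 0.28; P(heads|C2) = 0.29; P(heads|C3) = 0.11; P(heads|C4) = 0.58.
Prior × likelihood for each source: 0.25·0.28=0.07000, 0.25·0.29=0.07250, 0.25·0.11=0.02750, 0.25·0.58=0.1450. Summing gives P(heads) = 0.31500.
P(Coin 2 | heads) = 0.07250 / 0.31500 = 0.230.

Posterior probability ≈ 0.230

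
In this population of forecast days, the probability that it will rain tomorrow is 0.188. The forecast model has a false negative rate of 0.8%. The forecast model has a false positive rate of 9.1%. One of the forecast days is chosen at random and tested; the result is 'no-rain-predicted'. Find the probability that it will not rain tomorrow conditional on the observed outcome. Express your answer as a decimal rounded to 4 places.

P(¬H | E) ≈ 0.9980

Let H be the event that it will rain tomorrow. P(H) = 0.188, so P(¬H) = 0.812. With E the 'no-rain-predicted' result, P(E|H) = 0.008 and P(E|¬H) = 0.909.
P(E) = 0.008·0.188 + 0.909·0.812 = 0.0015040 + 0.73811 = 0.73961.
By Bayes' theorem, P(H|E) = 0.0015040 / 0.73961 = 0.0020. Hence P(¬H|E) = 1 − 0.0020 = 0.9980.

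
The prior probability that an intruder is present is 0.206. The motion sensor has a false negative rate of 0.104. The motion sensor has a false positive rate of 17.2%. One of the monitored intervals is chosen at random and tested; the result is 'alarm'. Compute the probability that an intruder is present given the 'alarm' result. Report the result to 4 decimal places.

Write H for 'an intruder is present'. Prior odds H:¬H = 0.206/0.794 = 0.25945. For the 'alarm' outcome, the likelihood ratio is 0.896/0.172 = 5.2093.
Posterior odds = 0.25945 × 5.2093 = 1.3515, so P(H|E) = 1.3515/(1+1.3515) = 0.5747.

P(H | E) ≈ 0.5747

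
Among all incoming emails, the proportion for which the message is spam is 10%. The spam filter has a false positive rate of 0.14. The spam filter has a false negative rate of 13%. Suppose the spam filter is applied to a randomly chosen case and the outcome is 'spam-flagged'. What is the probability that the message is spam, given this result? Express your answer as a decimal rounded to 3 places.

P(H | E) ≈ 0.408

Write H for 'the message is spam'. Prior odds H:¬H = 0.1/0.9 = 0.11111. For the 'spam-flagged' outcome, the likelihood ratio is 0.87/0.14 = 6.2143.
Posterior odds = 0.11111 × 6.2143 = 0.69048, so P(H|E) = 0.69048/(1+0.69048) = 0.408.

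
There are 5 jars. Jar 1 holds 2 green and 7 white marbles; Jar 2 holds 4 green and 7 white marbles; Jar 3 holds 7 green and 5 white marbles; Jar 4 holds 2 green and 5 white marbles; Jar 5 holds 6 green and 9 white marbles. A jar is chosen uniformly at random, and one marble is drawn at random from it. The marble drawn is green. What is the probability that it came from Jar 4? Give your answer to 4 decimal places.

P(green|Jar 1) = 0.2222; P(green|Jar 2) = 0.3636; P(green|Jar 3) = 0.5833; P(green|Jar 4) = 0.2857; P(green|Jar 5) = 0.4.
Prior × likelihood for each source: 0.2·0.2222=0.04444, 0.2·0.3636=0.07273, 0.2·0.5833=0.1167, 0.2·0.2857=0.05714, 0.2·0.4=0.08000. Summing gives P(green) = 0.37098.
P(Jar 4 | green) = 0.05714 / 0.37098 = 0.1540.

Posterior probability ≈ 0.1540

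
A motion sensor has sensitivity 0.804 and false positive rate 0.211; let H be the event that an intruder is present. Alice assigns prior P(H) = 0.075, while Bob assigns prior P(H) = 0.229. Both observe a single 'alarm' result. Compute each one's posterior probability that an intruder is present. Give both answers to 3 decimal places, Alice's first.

P('+'|H) = 0.804, P('+'|¬H) = 0.211.
Alice: numerator 0.804·0.075 = 0.060300; evidence = 0.060300+0.211·0.925 = 0.25548; posterior = 0.236.
Bob: numerator 0.804·0.229 = 0.18412; evidence = 0.18412+0.211·0.771 = 0.34680; posterior = 0.531.

Alice: 0.236; Bob: 0.531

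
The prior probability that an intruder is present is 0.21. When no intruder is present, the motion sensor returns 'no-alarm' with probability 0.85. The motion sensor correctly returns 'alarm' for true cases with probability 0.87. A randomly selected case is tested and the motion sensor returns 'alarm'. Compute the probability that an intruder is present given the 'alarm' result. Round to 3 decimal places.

Write H for 'an intruder is present'. Prior odds H:¬H = 0.21/0.79 = 0.26582. For the 'alarm' outcome, the likelihood ratio is 0.87/0.15 = 5.8000.
Posterior odds = 0.26582 × 5.8000 = 1.5418, so P(H|E) = 1.5418/(1+1.5418) = 0.607.

P(H | E) ≈ 0.607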